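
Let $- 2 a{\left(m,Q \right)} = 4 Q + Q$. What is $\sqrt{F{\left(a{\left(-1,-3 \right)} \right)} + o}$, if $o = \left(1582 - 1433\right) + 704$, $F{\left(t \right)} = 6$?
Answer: $\sqrt{859} \approx 29.309$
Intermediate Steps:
$a{\left(m,Q \right)} = - \frac{5 Q}{2}$ ($a{\left(m,Q \right)} = - \frac{4 Q + Q}{2} = - \frac{5 Q}{2}$)
$o = 853$ ($o = 149 + 704 = 853$)
$\sqrt{F{\left(a{\left(-1,-3 \right)} \right)} + o} = \sqrt{6 + 853} = \sqrt{859}$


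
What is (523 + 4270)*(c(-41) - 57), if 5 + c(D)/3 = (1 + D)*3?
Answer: -2070576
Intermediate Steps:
c(D) = -6 + 9*D (c(D) = -15 + 3*((1 + D)*3) = -15 + 3*(3 + 3*D) = -15 + (9 + 9*D) = -6 + 9*D)
(523 + 4270)*(c(-41) - 57) = (523 + 4270)*((-6 + 9*(-41)) - 57) = 4793*((-6 - 369) - 57) = 4793*(-375 - 57) = 4793*(-432) = -2070576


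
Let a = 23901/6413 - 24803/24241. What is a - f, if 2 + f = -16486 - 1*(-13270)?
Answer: 500682663696/155457533 ≈ 3220.7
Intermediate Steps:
a = 420322502/155457533 (a = 23901*(1/6413) - 24803*1/24241 = 23901/6413 - 24803/24241 = 420322502/155457533 ≈ 2.7038)
f = -3218 (f = -2 + (-16486 - 1*(-13270)) = -2 + (-16486 + 13270) = -2 - 3216 = -3218)
a - f = 420322502/155457533 - 1*(-3218) = 420322502/155457533 + 3218 = 500682663696/155457533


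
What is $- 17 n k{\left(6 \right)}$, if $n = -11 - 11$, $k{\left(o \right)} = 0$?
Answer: $0$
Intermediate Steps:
$n = -22$ ($n = -11 - 11 = -22$)
$- 17 n k{\left(6 \right)} = \left(-17\right) \left(-22\right) 0 = 374 \cdot 0 = 0$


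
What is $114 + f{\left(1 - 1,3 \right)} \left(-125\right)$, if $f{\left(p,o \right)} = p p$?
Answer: $114$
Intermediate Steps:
$f{\left(p,o \right)} = p^{2}$
$114 + f{\left(1 - 1,3 \right)} \left(-125\right) = 114 + \left(1 - 1\right)^{2} \left(-125\right) = 114 + 0^{2} \left(-125\right) = 114 + 0 \left(-125\right) = 114 + 0 = 114$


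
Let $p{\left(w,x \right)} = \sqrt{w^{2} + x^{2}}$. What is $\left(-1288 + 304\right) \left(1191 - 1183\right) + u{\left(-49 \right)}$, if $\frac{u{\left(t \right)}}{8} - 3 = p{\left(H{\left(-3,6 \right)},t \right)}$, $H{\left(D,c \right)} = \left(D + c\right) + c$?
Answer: $-7848 + 8 \sqrt{2482} \approx -7449.4$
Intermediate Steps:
$H{\left(D,c \right)} = D + 2 c$
$u{\left(t \right)} = 24 + 8 \sqrt{81 + t^{2}}$ ($u{\left(t \right)} = 24 + 8 \sqrt{\left(-3 + 2 \cdot 6\right)^{2} + t^{2}} = 24 + 8 \sqrt{\left(-3 + 12\right)^{2} + t^{2}} = 24 + 8 \sqrt{9^{2} + t^{2}} = 24 + 8 \sqrt{81 + t^{2}}$)
$\left(-1288 + 304\right) \left(1191 - 1183\right) + u{\left(-49 \right)} = \left(-1288 + 304\right) \left(1191 - 1183\right) + \left(24 + 8 \sqrt{81 + \left(-49\right)^{2}}\right) = \left(-984\right) 8 + \left(24 + 8 \sqrt{81 + 2401}\right) = -7872 + \left(24 + 8 \sqrt{2482}\right) = -7848 + 8 \sqrt{2482}$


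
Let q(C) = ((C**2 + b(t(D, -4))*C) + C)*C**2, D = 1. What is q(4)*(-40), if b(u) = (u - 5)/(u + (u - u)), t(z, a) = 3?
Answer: -33280/3 ≈ -11093.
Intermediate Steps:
b(u) = (-5 + u)/u (b(u) = (-5 + u)/(u + 0) = (-5 + u)/u)
q(C) = C**2*(C**2 + C/3) (q(C) = ((C**2 + ((-5 + 3)/3)*C) + C)*C**2 = ((C**2 + ((1/3)*(-2))*C) + C)*C**2 = ((C**2 - 2*C/3) + C)*C**2 = (C**2 + C/3)*C**2 = C**2*(C**2 + C/3))
q(4)*(-40) = (4**3*(1/3 + 4))*(-40) = (64*(13/3))*(-40) = (832/3)*(-40) = -33280/3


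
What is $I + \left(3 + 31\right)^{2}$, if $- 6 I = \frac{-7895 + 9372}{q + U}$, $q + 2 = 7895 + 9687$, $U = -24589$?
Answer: $\frac{48615901}{42054} \approx 1156.0$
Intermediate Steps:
$q = 17580$ ($q = -2 + \left(7895 + 9687\right) = -2 + 17582 = 17580$)
$I = \frac{1477}{42054}$ ($I = - \frac{\left(-7895 + 9372\right) \frac{1}{17580 - 24589}}{6} = - \frac{1477 \frac{1}{-7009}}{6} = - \frac{1477 \left(- \frac{1}{7009}\right)}{6} = \left(- \frac{1}{6}\right) \left(- \frac{1477}{7009}\right) = \frac{1477}{42054} \approx 0.035122$)
$I + \left(3 + 31\right)^{2} = \frac{1477}{42054} + \left(3 + 31\right)^{2} = \frac{1477}{42054} + 34^{2} = \frac{1477}{42054} + 1156 = \frac{48615901}{42054}$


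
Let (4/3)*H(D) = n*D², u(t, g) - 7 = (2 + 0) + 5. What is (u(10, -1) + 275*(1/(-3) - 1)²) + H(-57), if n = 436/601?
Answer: 12281933/5409 ≈ 2270.6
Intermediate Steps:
u(t, g) = 14 (u(t, g) = 7 + ((2 + 0) + 5) = 7 + (2 + 5) = 7 + 7 = 14)
n = 436/601 (n = 436*(1/601) = 436/601 ≈ 0.72546)
H(D) = 327*D²/601 (H(D) = 3*(436*D²/601)/4 = 327*D²/601)
(u(10, -1) + 275*(1/(-3) - 1)²) + H(-57) = (14 + 275*(1/(-3) - 1)²) + (327/601)*(-57)² = (14 + 275*(-⅓ - 1)²) + (327/601)*3249 = (14 + 275*(-4/3)²) + 1062423/601 = (14 + 275*(16/9)) + 1062423/601 = (14 + 4400/9) + 1062423/601 = 4526/9 + 1062423/601 = 12281933/5409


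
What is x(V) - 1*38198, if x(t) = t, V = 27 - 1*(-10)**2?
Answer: -38271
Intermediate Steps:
V = -73 (V = 27 - 1*100 = 27 - 100 = -73)
x(V) - 1*38198 = -73 - 1*38198 = -73 - 38198 = -38271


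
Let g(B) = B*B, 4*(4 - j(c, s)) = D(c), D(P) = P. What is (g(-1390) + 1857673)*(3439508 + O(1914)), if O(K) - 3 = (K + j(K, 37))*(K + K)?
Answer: 33918153798841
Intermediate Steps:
j(c, s) = 4 - c/4
O(K) = 3 + 2*K*(4 + 3*K/4) (O(K) = 3 + (K + (4 - K/4))*(K + K) = 3 + (4 + 3*K/4)*(2*K) = 3 + 2*K*(4 + 3*K/4))
g(B) = B**2
(g(-1390) + 1857673)*(3439508 + O(1914)) = ((-1390)**2 + 1857673)*(3439508 + (3 + 8*1914 + (3/2)*1914**2)) = (1932100 + 1857673)*(3439508 + (3 + 15312 + (3/2)*3663396)) = 3789773*(3439508 + (3 + 15312 + 5495094)) = 3789773*(3439508 + 5510409) = 3789773*8949917 = 33918153798841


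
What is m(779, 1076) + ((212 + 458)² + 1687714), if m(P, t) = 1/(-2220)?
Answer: 4743283079/2220 ≈ 2.1366e+6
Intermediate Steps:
m(P, t) = -1/2220
m(779, 1076) + ((212 + 458)² + 1687714) = -1/2220 + ((212 + 458)² + 1687714) = -1/2220 + (670² + 1687714) = -1/2220 + (448900 + 1687714) = -1/2220 + 2136614 = 4743283079/2220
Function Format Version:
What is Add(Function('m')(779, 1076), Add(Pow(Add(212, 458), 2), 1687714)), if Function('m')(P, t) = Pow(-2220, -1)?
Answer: Rational(4743283079, 2220) ≈ 2.1366e+6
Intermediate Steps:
Function('m')(P, t) = Rational(-1, 2220)
Add(Function('m')(779, 1076), Add(Pow(Add(212, 458), 2), 1687714)) = Add(Rational(-1, 2220), Add(Pow(Add(212, 458), 2), 1687714)) = Add(Rational(-1, 2220), Add(Pow(670, 2), 1687714)) = Add(Rational(-1, 2220), Add(448900, 1687714)) = Add(Rational(-1, 2220), 2136614) = Rational(4743283079, 2220)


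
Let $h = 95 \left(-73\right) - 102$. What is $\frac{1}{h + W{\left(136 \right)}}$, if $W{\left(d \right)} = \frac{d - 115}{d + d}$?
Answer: $- \frac{272}{1914043} \approx -0.00014211$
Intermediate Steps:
$W{\left(d \right)} = \frac{-115 + d}{2 d}$
$h = -7037$ ($h = -6935 - 102 = -7037$)
$\frac{1}{h + W{\left(136 \right)}} = \frac{1}{-7037 + \frac{-115 + 136}{2 \cdot 136}} = \frac{1}{-7037 + \frac{1}{2} \cdot \frac{1}{136} \cdot 21} = \frac{1}{-7037 + \frac{21}{272}} = \frac{1}{- \frac{1914043}{272}} = - \frac{272}{1914043}$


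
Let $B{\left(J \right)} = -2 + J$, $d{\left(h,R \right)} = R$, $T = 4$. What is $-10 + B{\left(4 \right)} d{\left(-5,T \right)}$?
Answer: $-2$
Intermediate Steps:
$-10 + B{\left(4 \right)} d{\left(-5,T \right)} = -10 + \left(-2 + 4\right) 4 = -10 + 2 \cdot 4 = -10 + 8 = -2$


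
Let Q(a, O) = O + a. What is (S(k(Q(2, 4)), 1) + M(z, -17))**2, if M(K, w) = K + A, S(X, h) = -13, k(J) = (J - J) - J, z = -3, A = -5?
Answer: 441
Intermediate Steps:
k(J) = -J (k(J) = 0 - J = -J)
M(K, w) = -5 + K (M(K, w) = K - 5 = -5 + K)
(S(k(Q(2, 4)), 1) + M(z, -17))**2 = (-13 + (-5 - 3))**2 = (-13 - 8)**2 = (-21)**2 = 441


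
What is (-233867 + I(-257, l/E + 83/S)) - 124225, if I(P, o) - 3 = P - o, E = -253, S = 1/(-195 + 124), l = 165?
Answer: -8106404/23 ≈ -3.5245e+5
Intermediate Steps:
S = -1/71 (S = 1/(-71) = -1/71 ≈ -0.014085)
I(P, o) = 3 + P - o (I(P, o) = 3 + (P - o) = 3 + P - o)
(-233867 + I(-257, l/E + 83/S)) - 124225 = (-233867 + (3 - 257 - (165/(-253) + 83/(-1/71)))) - 124225 = (-233867 + (3 - 257 - (165*(-1/253) + 83*(-71)))) - 124225 = (-233867 + (3 - 257 - (-15/23 - 5893))) - 124225 = (-233867 + (3 - 257 - 1*(-135554/23))) - 124225 = (-233867 + (3 - 257 + 135554/23)) - 124225 = (-233867 + 129712/23) - 124225 = -5249229/23 - 124225 = -8106404/23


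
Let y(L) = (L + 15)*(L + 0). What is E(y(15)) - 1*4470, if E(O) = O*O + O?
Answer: 198480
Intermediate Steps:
y(L) = L*(15 + L) (y(L) = (15 + L)*L = L*(15 + L))
E(O) = O + O² (E(O) = O² + O = O + O²)
E(y(15)) - 1*4470 = (15*(15 + 15))*(1 + 15*(15 + 15)) - 1*4470 = (15*30)*(1 + 15*30) - 4470 = 450*(1 + 450) - 4470 = 450*451 - 4470 = 202950 - 4470 = 198480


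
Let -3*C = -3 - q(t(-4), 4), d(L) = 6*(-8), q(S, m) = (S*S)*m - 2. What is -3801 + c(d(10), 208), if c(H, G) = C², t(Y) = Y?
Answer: -29984/9 ≈ -3331.6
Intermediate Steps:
q(S, m) = -2 + m*S² (q(S, m) = S²*m - 2 = m*S² - 2 = -2 + m*S²)
d(L) = -48
C = 65/3 (C = -(-3 - (-2 + 4*(-4)²))/3 = -(-3 - (-2 + 4*16))/3 = -(-3 - (-2 + 64))/3 = -(-3 - 1*62)/3 = -(-3 - 62)/3 = -⅓*(-65) = 65/3 ≈ 21.667)
c(H, G) = 4225/9 (c(H, G) = (65/3)² = 4225/9)
-3801 + c(d(10), 208) = -3801 + 4225/9 = -29984/9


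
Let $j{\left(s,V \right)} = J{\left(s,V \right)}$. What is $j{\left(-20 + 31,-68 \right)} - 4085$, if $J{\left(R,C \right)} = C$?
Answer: $-4153$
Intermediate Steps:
$j{\left(s,V \right)} = V$
$j{\left(-20 + 31,-68 \right)} - 4085 = -68 - 4085 = -4153$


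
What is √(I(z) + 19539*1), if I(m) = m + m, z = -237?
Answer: √19065 ≈ 138.08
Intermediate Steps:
I(m) = 2*m
√(I(z) + 19539*1) = √(2*(-237) + 19539*1) = √(-474 + 19539) = √19065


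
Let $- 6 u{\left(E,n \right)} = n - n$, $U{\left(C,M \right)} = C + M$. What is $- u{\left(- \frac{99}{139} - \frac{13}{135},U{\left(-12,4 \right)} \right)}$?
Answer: $0$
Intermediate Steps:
$u{\left(E,n \right)} = 0$ ($u{\left(E,n \right)} = - \frac{n - n}{6} = \left(- \frac{1}{6}\right) 0 = 0$)
$- u{\left(- \frac{99}{139} - \frac{13}{135},U{\left(-12,4 \right)} \right)} = \left(-1\right) 0 = 0$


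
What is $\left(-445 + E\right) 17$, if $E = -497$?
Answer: $-16014$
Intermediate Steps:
$\left(-445 + E\right) 17 = \left(-445 - 497\right) 17 = \left(-942\right) 17 = -16014$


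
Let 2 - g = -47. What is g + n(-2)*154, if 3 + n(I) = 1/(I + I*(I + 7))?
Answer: -2555/6 ≈ -425.83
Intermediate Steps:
g = 49 (g = 2 - 1*(-47) = 2 + 47 = 49)
n(I) = -3 + 1/(I + I*(7 + I)) (n(I) = -3 + 1/(I + I*(I + 7)) = -3 + 1/(I + I*(7 + I)))
g + n(-2)*154 = 49 + ((1 - 24*(-2) - 3*(-2)²)/((-2)*(8 - 2)))*154 = 49 - ½*(1 + 48 - 3*4)/6*154 = 49 - ½*⅙*(1 + 48 - 12)*154 = 49 - ½*⅙*37*154 = 49 - 37/12*154 = 49 - 2849/6 = -2555/6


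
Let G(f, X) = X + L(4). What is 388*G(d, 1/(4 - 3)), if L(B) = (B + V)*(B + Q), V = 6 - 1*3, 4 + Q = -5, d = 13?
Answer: -13192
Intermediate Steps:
Q = -9 (Q = -4 - 5 = -9)
V = 3 (V = 6 - 3 = 3)
L(B) = (-9 + B)*(3 + B) (L(B) = (B + 3)*(B - 9) = (3 + B)*(-9 + B) = (-9 + B)*(3 + B))
G(f, X) = -35 + X (G(f, X) = X + (-27 + 4² - 6*4) = X + (-27 + 16 - 24) = X - 35 = -35 + X)
388*G(d, 1/(4 - 3)) = 388*(-35 + 1/(4 - 3)) = 388*(-35 + 1/1) = 388*(-35 + 1) = 388*(-34) = -13192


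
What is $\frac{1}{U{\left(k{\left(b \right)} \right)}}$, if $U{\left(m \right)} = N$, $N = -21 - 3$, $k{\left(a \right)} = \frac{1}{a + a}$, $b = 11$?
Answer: $- \frac{1}{24} \approx -0.041667$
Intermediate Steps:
$k{\left(a \right)} = \frac{1}{2 a}$
$N = -24$
$U{\left(m \right)} = -24$
$\frac{1}{U{\left(k{\left(b \right)} \right)}} = \frac{1}{-24} = - \frac{1}{24}$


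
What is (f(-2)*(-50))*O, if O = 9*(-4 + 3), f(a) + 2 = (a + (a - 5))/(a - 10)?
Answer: -1125/2 ≈ -562.50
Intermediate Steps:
f(a) = -2 + (-5 + 2*a)/(-10 + a) (f(a) = -2 + (a + (a - 5))/(a - 10) = -2 + (a + (-5 + a))/(-10 + a) = -2 + (-5 + 2*a)/(-10 + a))
O = -9 (O = 9*(-1) = -9)
(f(-2)*(-50))*O = ((15/(-10 - 2))*(-50))*(-9) = ((15/(-12))*(-50))*(-9) = ((15*(-1/12))*(-50))*(-9) = -5/4*(-50)*(-9) = (125/2)*(-9) = -1125/2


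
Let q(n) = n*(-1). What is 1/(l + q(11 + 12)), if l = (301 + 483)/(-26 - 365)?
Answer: -391/9777 ≈ -0.039992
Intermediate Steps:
q(n) = -n
l = -784/391 (l = 784/(-391) = 784*(-1/391) = -784/391 ≈ -2.0051)
1/(l + q(11 + 12)) = 1/(-784/391 - (11 + 12)) = 1/(-784/391 - 1*23) = 1/(-784/391 - 23) = 1/(-9777/391) = -391/9777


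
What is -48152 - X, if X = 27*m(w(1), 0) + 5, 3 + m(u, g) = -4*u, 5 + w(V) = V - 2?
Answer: -48724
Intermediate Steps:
w(V) = -7 + V (w(V) = -5 + (V - 2) = -5 + (-2 + V) = -7 + V)
m(u, g) = -3 - 4*u
X = 572 (X = 27*(-3 - 4*(-7 + 1)) + 5 = 27*(-3 - 4*(-6)) + 5 = 27*(-3 + 24) + 5 = 27*21 + 5 = 567 + 5 = 572)
-48152 - X = -48152 - 1*572 = -48152 - 572 = -48724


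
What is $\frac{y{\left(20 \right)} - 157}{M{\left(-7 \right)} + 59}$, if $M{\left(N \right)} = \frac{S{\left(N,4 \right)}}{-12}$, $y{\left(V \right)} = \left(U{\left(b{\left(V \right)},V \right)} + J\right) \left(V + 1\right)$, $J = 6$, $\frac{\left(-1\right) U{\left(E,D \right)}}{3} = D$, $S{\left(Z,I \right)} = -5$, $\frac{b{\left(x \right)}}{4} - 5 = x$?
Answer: $- \frac{15492}{713} \approx -21.728$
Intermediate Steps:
$b{\left(x \right)} = 20 + 4 x$
$U{\left(E,D \right)} = - 3 D$
$y{\left(V \right)} = \left(1 + V\right) \left(6 - 3 V\right)$ ($y{\left(V \right)} = \left(- 3 V + 6\right) \left(V + 1\right) = \left(6 - 3 V\right) \left(1 + V\right) = \left(1 + V\right) \left(6 - 3 V\right)$)
$M{\left(N \right)} = \frac{5}{12}$ ($M{\left(N \right)} = - \frac{5}{-12} = \left(-5\right) \left(- \frac{1}{12}\right) = \frac{5}{12}$)
$\frac{y{\left(20 \right)} - 157}{M{\left(-7 \right)} + 59} = \frac{\left(6 - 3 \cdot 20^{2} + 3 \cdot 20\right) - 157}{\frac{5}{12} + 59} = \frac{\left(6 - 1200 + 60\right) - 157}{\frac{713}{12}} = \left(\left(6 - 1200 + 60\right) - 157\right) \frac{12}{713} = \left(-1134 - 157\right) \frac{12}{713} = \left(-1291\right) \frac{12}{713} = - \frac{15492}{713}$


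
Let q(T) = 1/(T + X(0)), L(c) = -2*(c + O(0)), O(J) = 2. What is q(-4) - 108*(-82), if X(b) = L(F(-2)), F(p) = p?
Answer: 35423/4 ≈ 8855.8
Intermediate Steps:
L(c) = -4 - 2*c (L(c) = -2*(c + 2) = -2*(2 + c) = -4 - 2*c)
X(b) = 0 (X(b) = -4 - 2*(-2) = -4 + 4 = 0)
q(T) = 1/T (q(T) = 1/(T + 0) = 1/T)
q(-4) - 108*(-82) = 1/(-4) - 108*(-82) = -¼ + 8856 = 35423/4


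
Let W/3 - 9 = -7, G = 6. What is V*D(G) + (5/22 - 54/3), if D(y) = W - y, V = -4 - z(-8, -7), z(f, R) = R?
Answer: -391/22 ≈ -17.773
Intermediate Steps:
W = 6 (W = 27 + 3*(-7) = 27 - 21 = 6)
V = 3 (V = -4 - 1*(-7) = -4 + 7 = 3)
D(y) = 6 - y
V*D(G) + (5/22 - 54/3) = 3*(6 - 1*6) + (5/22 - 54/3) = 3*(6 - 6) + (5*(1/22) - 54*1/3) = 3*0 + (5/22 - 18) = 0 - 391/22 = -391/22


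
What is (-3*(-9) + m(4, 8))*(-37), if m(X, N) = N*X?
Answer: -2183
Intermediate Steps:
(-3*(-9) + m(4, 8))*(-37) = (-3*(-9) + 8*4)*(-37) = (27 + 32)*(-37) = 59*(-37) = -2183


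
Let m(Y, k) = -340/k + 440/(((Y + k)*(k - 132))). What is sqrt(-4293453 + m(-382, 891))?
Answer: I*sqrt(5767244684986525697)/1158993 ≈ 2072.1*I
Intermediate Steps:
m(Y, k) = -340/k + 440/((-132 + k)*(Y + k)) (m(Y, k) = -340/k + 440/(((Y + k)*(-132 + k))) = -340/k + 440/(((-132 + k)*(Y + k))) = -340/k + 440*(1/((-132 + k)*(Y + k))) = -340/k + 440/((-132 + k)*(Y + k)))
sqrt(-4293453 + m(-382, 891)) = sqrt(-4293453 + 20*(-17*891**2 + 2244*(-382) + 2266*891 - 17*(-382)*891)/(891*(891**2 - 132*(-382) - 132*891 - 382*891))) = sqrt(-4293453 + 20*(1/891)*(-17*793881 - 857208 + 2019006 + 5786154)/(793881 + 50424 - 117612 - 340362)) = sqrt(-4293453 + 20*(1/891)*(-13495977 - 857208 + 2019006 + 5786154)/386331) = sqrt(-4293453 + 20*(1/891)*(1/386331)*(-6548025)) = sqrt(-4293453 - 3968500/10430937) = sqrt(-44784741723961/10430937) = I*sqrt(5767244684986525697)/1158993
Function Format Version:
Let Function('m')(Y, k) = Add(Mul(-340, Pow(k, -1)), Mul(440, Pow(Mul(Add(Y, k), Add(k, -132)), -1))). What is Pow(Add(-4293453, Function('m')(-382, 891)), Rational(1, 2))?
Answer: Mul(Rational(1, 1158993), I, Pow(5767244684986525697, Rational(1, 2))) ≈ Mul(2072.1, I)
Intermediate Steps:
Function('m')(Y, k) = Add(Mul(-340, Pow(k, -1)), Mul(440, Pow(Add(-132, k), -1), Pow(Add(Y, k), -1))) (Function('m')(Y, k) = Add(Mul(-340, Pow(k, -1)), Mul(440, Pow(Mul(Add(Y, k), Add(-132, k)), -1))) = Add(Mul(-340, Pow(k, -1)), Mul(440, Pow(Mul(Add(-132, k), Add(Y, k)), -1))) = Add(Mul(-340, Pow(k, -1)), Mul(440, Mul(Pow(Add(-132, k), -1), Pow(Add(Y, k), -1)))) = Add(Mul(-340, Pow(k, -1)), Mul(440, Pow(Add(-132, k), -1), Pow(Add(Y, k), -1))))
Pow(Add(-4293453, Function('m')(-382, 891)), Rational(1, 2)) = Pow(Add(-4293453, Mul(20, Pow(891, -1), Pow(Add(Pow(891, 2), Mul(-132, -382), Mul(-132, 891), Mul(-382, 891)), -1), Add(Mul(-17, Pow(891, 2)), Mul(2244, -382), Mul(2266, 891), Mul(-17, -382, 891)))), Rational(1, 2)) = Pow(Add(-4293453, Mul(20, Rational(1, 891), Pow(Add(793881, 50424, -117612, -340362), -1), Add(Mul(-17, 793881), -857208, 2019006, 5786154))), Rational(1, 2)) = Pow(Add(-4293453, Mul(20, Rational(1, 891), Pow(386331, -1), Add(-13495977, -857208, 2019006, 5786154))), Rational(1, 2)) = Pow(Add(-4293453, Mul(20, Rational(1, 891), Rational(1, 386331), -6548025)), Rational(1, 2)) = Pow(Add(-4293453, Rational(-3968500, 10430937)), Rational(1, 2)) = Pow(Rational(-44784741723961, 10430937), Rational(1, 2)) = Mul(Rational(1, 1158993), I, Pow(5767244684986525697, Rational(1, 2)))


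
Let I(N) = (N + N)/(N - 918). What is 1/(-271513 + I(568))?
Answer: -175/47515343 ≈ -3.6830e-6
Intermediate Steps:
I(N) = 2*N/(-918 + N) (I(N) = (2*N)/(-918 + N) = 2*N/(-918 + N))
1/(-271513 + I(568)) = 1/(-271513 + 2*568/(-918 + 568)) = 1/(-271513 + 2*568/(-350)) = 1/(-271513 + 2*568*(-1/350)) = 1/(-271513 - 568/175) = 1/(-47515343/175) = -175/47515343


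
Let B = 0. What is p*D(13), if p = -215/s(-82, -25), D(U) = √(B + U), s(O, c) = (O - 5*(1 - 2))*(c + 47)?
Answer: 215*√13/1694 ≈ 0.45761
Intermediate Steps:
s(O, c) = (5 + O)*(47 + c) (s(O, c) = (O - 5*(-1))*(47 + c) = (O + 5)*(47 + c) = (5 + O)*(47 + c))
D(U) = √U (D(U) = √(0 + U) = √U)
p = 215/1694 (p = -215/(235 + 5*(-25) + 47*(-82) - 82*(-25)) = -215/(235 - 125 - 3854 + 2050) = -215/(-1694) = -215*(-1/1694) = 215/1694 ≈ 0.12692)
p*D(13) = 215*√13/1694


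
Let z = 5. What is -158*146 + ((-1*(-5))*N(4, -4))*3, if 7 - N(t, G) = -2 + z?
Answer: -23008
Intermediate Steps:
N(t, G) = 4 (N(t, G) = 7 - (-2 + 5) = 7 - 1*3 = 7 - 3 = 4)
-158*146 + ((-1*(-5))*N(4, -4))*3 = -158*146 + (-1*(-5)*4)*3 = -23068 + (5*4)*3 = -23068 + 20*3 = -23068 + 60 = -23008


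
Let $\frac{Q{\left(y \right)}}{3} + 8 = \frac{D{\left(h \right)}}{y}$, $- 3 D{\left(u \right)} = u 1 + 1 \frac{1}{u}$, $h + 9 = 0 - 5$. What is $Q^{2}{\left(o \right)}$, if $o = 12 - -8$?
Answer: $\frac{42549529}{78400} \approx 542.72$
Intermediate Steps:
$h = -14$ ($h = -9 + \left(0 - 5\right) = -9 - 5 = -14$)
$D{\left(u \right)} = - \frac{u}{3} - \frac{1}{3 u}$ ($D{\left(u \right)} = - \frac{u 1 + 1 \frac{1}{u}}{3} = - \frac{u + \frac{1}{u}}{3} = - \frac{u}{3} - \frac{1}{3 u}$)
$o = 20$ ($o = 12 + 8 = 20$)
$Q{\left(y \right)} = -24 + \frac{197}{14 y}$ ($Q{\left(y \right)} = -24 + 3 \frac{\frac{1}{3} \frac{1}{-14} \left(-1 - \left(-14\right)^{2}\right)}{y} = -24 + 3 \frac{\frac{1}{3} \left(- \frac{1}{14}\right) \left(-1 - 196\right)}{y} = -24 + 3 \frac{\frac{1}{3} \left(- \frac{1}{14}\right) \left(-197\right)}{y} = -24 + 3 \frac{197}{42 y} = -24 + \frac{197}{14 y}$)
$Q^{2}{\left(o \right)} = \left(-24 + \frac{197}{14 \cdot 20}\right)^{2} = \left(-24 + \frac{197}{14} \cdot \frac{1}{20}\right)^{2} = \left(-24 + \frac{197}{280}\right)^{2} = \left(- \frac{6523}{280}\right)^{2} = \frac{42549529}{78400}$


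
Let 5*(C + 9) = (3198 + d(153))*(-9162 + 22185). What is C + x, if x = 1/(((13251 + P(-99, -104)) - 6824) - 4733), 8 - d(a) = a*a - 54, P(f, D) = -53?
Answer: -430599174547/8205 ≈ -5.2480e+7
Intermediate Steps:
d(a) = 62 - a² (d(a) = 8 - (a*a - 54) = 8 - (a² - 54) = 8 - (-54 + a²) = 8 + (54 - a²) = 62 - a²)
x = 1/1641 (x = 1/(((13251 - 53) - 6824) - 4733) = 1/((13198 - 6824) - 4733) = 1/(6374 - 4733) = 1/1641 ≈ 0.00060938)
C = -262400472/5 (C = -9 + ((3198 + (62 - 1*153²))*(-9162 + 22185))/5 = -9 + ((3198 + (62 - 1*23409))*13023)/5 = -9 + ((3198 + (62 - 23409))*13023)/5 = -9 + ((3198 - 23347)*13023)/5 = -9 + (-20149*13023)/5 = -9 + (⅕)*(-262400427) = -9 - 262400427/5 = -262400472/5 ≈ -5.2480e+7)
C + x = -262400472/5 + 1/1641 = -430599174547/8205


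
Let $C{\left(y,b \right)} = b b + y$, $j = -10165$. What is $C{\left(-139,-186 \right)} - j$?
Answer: $44622$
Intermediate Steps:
$C{\left(y,b \right)} = y + b^{2}$ ($C{\left(y,b \right)} = b^{2} + y = y + b^{2}$)
$C{\left(-139,-186 \right)} - j = \left(-139 + \left(-186\right)^{2}\right) - -10165 = \left(-139 + 34596\right) + 10165 = 34457 + 10165 = 44622$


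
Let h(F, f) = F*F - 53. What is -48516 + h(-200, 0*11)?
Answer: -8569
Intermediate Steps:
h(F, f) = -53 + F² (h(F, f) = F² - 53 = -53 + F²)
-48516 + h(-200, 0*11) = -48516 + (-53 + (-200)²) = -48516 + (-53 + 40000) = -48516 + 39947 = -8569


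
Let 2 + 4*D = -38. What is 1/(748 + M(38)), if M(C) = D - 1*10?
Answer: 1/728 ≈ 0.0013736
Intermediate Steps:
D = -10 (D = -½ + (¼)*(-38) = -½ - 19/2 = -10)
M(C) = -20 (M(C) = -10 - 1*10 = -10 - 10 = -20)
1/(748 + M(38)) = 1/(748 - 20) = 1/728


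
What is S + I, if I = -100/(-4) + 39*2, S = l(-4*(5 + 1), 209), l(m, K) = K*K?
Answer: 43784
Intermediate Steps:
l(m, K) = K²
S = 43681 (S = 209² = 43681)
I = 103 (I = -100*(-¼) + 78 = 25 + 78 = 103)
S + I = 43681 + 103 = 43784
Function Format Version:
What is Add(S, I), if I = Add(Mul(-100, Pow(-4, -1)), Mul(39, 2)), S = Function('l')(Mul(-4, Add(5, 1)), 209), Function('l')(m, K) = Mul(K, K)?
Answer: 43784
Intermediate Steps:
Function('l')(m, K) = Pow(K, 2)
S = 43681 (S = Pow(209, 2) = 43681)
I = 103 (I = Add(Mul(-100, Rational(-1, 4)), 78) = Add(25, 78) = 103)
Add(S, I) = Add(43681, 103) = 43784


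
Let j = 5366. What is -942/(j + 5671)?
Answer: -314/3679 ≈ -0.085349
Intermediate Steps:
-942/(j + 5671) = -942/(5366 + 5671) = -942/11037 = (1/11037)*(-942) = -314/3679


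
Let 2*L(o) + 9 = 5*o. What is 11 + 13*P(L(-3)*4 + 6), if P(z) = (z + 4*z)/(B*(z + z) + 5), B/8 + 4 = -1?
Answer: 6857/673 ≈ 10.189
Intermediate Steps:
B = -40 (B = -32 + 8*(-1) = -32 - 8 = -40)
L(o) = -9/2 + 5*o/2 (L(o) = -9/2 + (5*o)/2 = -9/2 + 5*o/2)
P(z) = 5*z/(5 - 80*z) (P(z) = (z + 4*z)/(-40*(z + z) + 5) = (5*z)/(-80*z + 5) = (5*z)/(5 - 80*z) = 5*z/(5 - 80*z))
11 + 13*P(L(-3)*4 + 6) = 11 + 13*(-((-9/2 + (5/2)*(-3))*4 + 6)/(-1 + 16*((-9/2 + (5/2)*(-3))*4 + 6))) = 11 + 13*(-((-9/2 - 15/2)*4 + 6)/(-1 + 16*((-9/2 - 15/2)*4 + 6))) = 11 + 13*(-(-12*4 + 6)/(-1 + 16*(-12*4 + 6))) = 11 + 13*(-(-48 + 6)/(-1 + 16*(-48 + 6))) = 11 + 13*(-1*(-42)/(-1 + 16*(-42))) = 11 + 13*(-1*(-42)/(-1 - 672)) = 11 + 13*(-1*(-42)/(-673)) = 11 + 13*(-1*(-42)*(-1/673)) = 11 + 13*(-42/673) = 11 - 546/673 = 6857/673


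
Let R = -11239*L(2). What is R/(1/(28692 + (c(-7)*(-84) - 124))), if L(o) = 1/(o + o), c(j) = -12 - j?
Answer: -81449033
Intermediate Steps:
L(o) = 1/(2*o)
R = -11239/4 (R = -11239/(2*2) = -11239*¼ = -11239/4 ≈ -2809.8)
R/(1/(28692 + (c(-7)*(-84) - 124))) = -(80268938 + (11239/4)*(-12 - 1*(-7))*(-84)) = -(80268938 + (11239/4)*(-12 + 7)*(-84)) = -(80268938 + 1180095) = -11239/(4*(1/(28692 + (420 - 124)))) = -11239/(4*(1/(28692 + 296))) = -11239/(4*(1/28988)) = -11239/(4*1/28988) = -11239/4*28988 = -81449033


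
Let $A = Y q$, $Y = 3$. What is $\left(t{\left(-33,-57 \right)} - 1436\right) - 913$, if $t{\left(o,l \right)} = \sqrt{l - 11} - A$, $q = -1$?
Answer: $-2346 + 2 i \sqrt{17} \approx -2346.0 + 8.2462 i$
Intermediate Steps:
$A = -3$ ($A = 3 \left(-1\right) = -3$)
$t{\left(o,l \right)} = 3 + \sqrt{-11 + l}$ ($t{\left(o,l \right)} = \sqrt{l - 11} - -3 = \sqrt{-11 + l} + 3 = 3 + \sqrt{-11 + l}$)
$\left(t{\left(-33,-57 \right)} - 1436\right) - 913 = \left(\left(3 + \sqrt{-11 - 57}\right) - 1436\right) - 913 = \left(\left(3 + \sqrt{-68}\right) - 1436\right) - 913 = \left(\left(3 + 2 i \sqrt{17}\right) - 1436\right) - 913 = \left(-1433 + 2 i \sqrt{17}\right) - 913 = -2346 + 2 i \sqrt{17}$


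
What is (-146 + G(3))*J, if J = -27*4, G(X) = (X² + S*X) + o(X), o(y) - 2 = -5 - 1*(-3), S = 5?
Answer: 13176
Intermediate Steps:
o(y) = 0 (o(y) = 2 + (-5 - 1*(-3)) = 2 + (-5 + 3) = 2 - 2 = 0)
G(X) = X² + 5*X (G(X) = (X² + 5*X) + 0 = X² + 5*X)
J = -108
(-146 + G(3))*J = (-146 + 3*(5 + 3))*(-108) = (-146 + 3*8)*(-108) = (-146 + 24)*(-108) = -122*(-108) = 13176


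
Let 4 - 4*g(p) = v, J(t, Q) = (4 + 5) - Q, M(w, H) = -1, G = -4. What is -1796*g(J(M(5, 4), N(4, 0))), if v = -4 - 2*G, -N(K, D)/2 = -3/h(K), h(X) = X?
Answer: 0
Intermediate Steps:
N(K, D) = 6/K (N(K, D) = -(-6)/K = 6/K)
J(t, Q) = 9 - Q
v = 4 (v = -4 - 2*(-4) = -4 + 8 = 4)
g(p) = 0 (g(p) = 1 - ¼*4 = 1 - 1 = 0)
-1796*g(J(M(5, 4), N(4, 0))) = -1796*0 = 0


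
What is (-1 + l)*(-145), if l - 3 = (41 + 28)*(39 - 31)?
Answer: -80330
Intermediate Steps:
l = 555 (l = 3 + (41 + 28)*(39 - 31) = 3 + 69*8 = 3 + 552 = 555)
(-1 + l)*(-145) = (-1 + 555)*(-145) = 554*(-145) = -80330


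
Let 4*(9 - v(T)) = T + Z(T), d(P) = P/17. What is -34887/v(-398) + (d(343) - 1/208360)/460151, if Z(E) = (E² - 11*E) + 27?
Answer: 15164152906595359/17643776400799000 ≈ 0.85946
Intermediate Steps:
d(P) = P/17 (d(P) = P*(1/17) = P/17)
Z(E) = 27 + E² - 11*E
v(T) = 9/4 - T²/4 + 5*T/2 (v(T) = 9 - (T + (27 + T² - 11*T))/4 = 9 - (27 + T² - 10*T)/4 = 9 + (-27/4 - T²/4 + 5*T/2) = 9/4 - T²/4 + 5*T/2)
-34887/v(-398) + (d(343) - 1/208360)/460151 = -34887/(9/4 - ¼*(-398)² + (5/2)*(-398)) + ((1/17)*343 - 1/208360)/460151 = -34887/(9/4 - ¼*158404 - 995) + (343/17 - 1*1/208360)*(1/460151) = -34887/(9/4 - 39601 - 995) + (343/17 - 1/208360)*(1/460151) = -34887/(-162375/4) + (71467463/3542120)*(1/460151) = -34887*(-4/162375) + 71467463/1629910060120 = 46516/54125 + 71467463/1629910060120 = 15164152906595359/17643776400799000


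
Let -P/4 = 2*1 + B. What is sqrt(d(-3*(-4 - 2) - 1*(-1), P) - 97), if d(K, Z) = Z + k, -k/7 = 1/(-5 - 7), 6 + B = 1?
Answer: I*sqrt(3039)/6 ≈ 9.1879*I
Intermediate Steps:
B = -5 (B = -6 + 1 = -5)
P = 12 (P = -4*(2*1 - 5) = -4*(2 - 5) = -4*(-3) = 12)
k = 7/12 (k = -7/(-5 - 7) = -7/(-12) = -7*(-1/12) = 7/12 ≈ 0.58333)
d(K, Z) = 7/12 + Z (d(K, Z) = Z + 7/12 = 7/12 + Z)
sqrt(d(-3*(-4 - 2) - 1*(-1), P) - 97) = sqrt((7/12 + 12) - 97) = sqrt(151/12 - 97) = sqrt(-1013/12) = I*sqrt(3039)/6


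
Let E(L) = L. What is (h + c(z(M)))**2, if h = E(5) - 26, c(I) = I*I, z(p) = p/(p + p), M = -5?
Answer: 6889/16 ≈ 430.56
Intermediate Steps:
z(p) = 1/2 (z(p) = p/((2*p)) = (1/(2*p))*p = 1/2)
c(I) = I**2
h = -21 (h = 5 - 26 = -21)
(h + c(z(M)))**2 = (-21 + (1/2)**2)**2 = (-21 + 1/4)**2 = (-83/4)**2 = 6889/16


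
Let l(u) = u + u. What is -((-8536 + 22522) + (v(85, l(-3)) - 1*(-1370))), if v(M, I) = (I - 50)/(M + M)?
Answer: -1305232/85 ≈ -15356.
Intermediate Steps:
l(u) = 2*u
v(M, I) = (-50 + I)/(2*M) (v(M, I) = (-50 + I)/((2*M)) = (-50 + I)*(1/(2*M)) = (-50 + I)/(2*M))
-((-8536 + 22522) + (v(85, l(-3)) - 1*(-1370))) = -((-8536 + 22522) + ((½)*(-50 + 2*(-3))/85 - 1*(-1370))) = -(13986 + ((½)*(1/85)*(-50 - 6) + 1370)) = -(13986 + ((½)*(1/85)*(-56) + 1370)) = -(13986 + (-28/85 + 1370)) = -(13986 + 116422/85) = -1*1305232/85 = -1305232/85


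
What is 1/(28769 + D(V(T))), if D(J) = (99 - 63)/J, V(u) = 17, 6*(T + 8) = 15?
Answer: 17/489109 ≈ 3.4757e-5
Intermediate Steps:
T = -11/2 (T = -8 + (⅙)*15 = -8 + 5/2 = -11/2 ≈ -5.5000)
D(J) = 36/J
1/(28769 + D(V(T))) = 1/(28769 + 36/17) = 1/(489109/17) = 17/489109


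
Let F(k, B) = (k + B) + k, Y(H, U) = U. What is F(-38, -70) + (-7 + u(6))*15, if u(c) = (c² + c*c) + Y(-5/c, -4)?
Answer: 769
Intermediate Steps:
F(k, B) = B + 2*k (F(k, B) = (B + k) + k = B + 2*k)
u(c) = -4 + 2*c² (u(c) = (c² + c*c) - 4 = (c² + c²) - 4 = 2*c² - 4 = -4 + 2*c²)
F(-38, -70) + (-7 + u(6))*15 = (-70 + 2*(-38)) + (-7 + (-4 + 2*6²))*15 = (-70 - 76) + (-7 + (-4 + 2*36))*15 = -146 + (-7 + (-4 + 72))*15 = -146 + (-7 + 68)*15 = -146 + 61*15 = -146 + 915 = 769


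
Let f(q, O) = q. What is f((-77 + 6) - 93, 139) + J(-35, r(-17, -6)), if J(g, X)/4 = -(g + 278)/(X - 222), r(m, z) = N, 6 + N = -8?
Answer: -9433/59 ≈ -159.88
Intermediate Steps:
N = -14 (N = -6 - 8 = -14)
r(m, z) = -14
J(g, X) = -4*(278 + g)/(-222 + X) (J(g, X) = 4*(-(g + 278)/(X - 222)) = 4*(-(278 + g)/(-222 + X)) = -4*(278 + g)/(-222 + X))
f((-77 + 6) - 93, 139) + J(-35, r(-17, -6)) = ((-77 + 6) - 93) + 4*(-278 - 1*(-35))/(-222 - 14) = (-71 - 93) + 4*(-278 + 35)/(-236) = -164 + 4*(-1/236)*(-243) = -164 + 243/59 = -9433/59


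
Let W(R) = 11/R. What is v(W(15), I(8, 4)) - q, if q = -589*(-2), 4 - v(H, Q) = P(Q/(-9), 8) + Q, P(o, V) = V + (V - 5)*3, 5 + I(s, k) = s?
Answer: -1194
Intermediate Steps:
I(s, k) = -5 + s
P(o, V) = -15 + 4*V (P(o, V) = V + (-5 + V)*3 = V + (-15 + 3*V) = -15 + 4*V)
v(H, Q) = -13 - Q (v(H, Q) = 4 - ((-15 + 4*8) + Q) = 4 - ((-15 + 32) + Q) = 4 - (17 + Q) = 4 + (-17 - Q) = -13 - Q)
q = 1178
v(W(15), I(8, 4)) - q = (-13 - (-5 + 8)) - 1*1178 = (-13 - 1*3) - 1178 = (-13 - 3) - 1178 = -16 - 1178 = -1194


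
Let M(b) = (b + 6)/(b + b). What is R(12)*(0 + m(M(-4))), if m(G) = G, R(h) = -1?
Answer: ¼ ≈ 0.25000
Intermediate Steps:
M(b) = (6 + b)/(2*b) (M(b) = (6 + b)/((2*b)) = (6 + b)*(1/(2*b)) = (6 + b)/(2*b))
R(12)*(0 + m(M(-4))) = -(0 + (½)*(6 - 4)/(-4)) = -(0 + (½)*(-¼)*2) = -(0 - ¼) = -1*(-¼) = ¼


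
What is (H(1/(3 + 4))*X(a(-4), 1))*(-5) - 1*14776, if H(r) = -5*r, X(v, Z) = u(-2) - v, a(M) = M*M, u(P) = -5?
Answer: -14851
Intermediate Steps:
a(M) = M²
X(v, Z) = -5 - v
(H(1/(3 + 4))*X(a(-4), 1))*(-5) - 1*14776 = ((-5/(3 + 4))*(-5 - 1*(-4)²))*(-5) - 1*14776 = ((-5/7)*(-5 - 1*16))*(-5) - 14776 = ((-5*⅐)*(-5 - 16))*(-5) - 14776 = -5/7*(-21)*(-5) - 14776 = 15*(-5) - 14776 = -75 - 14776 = -14851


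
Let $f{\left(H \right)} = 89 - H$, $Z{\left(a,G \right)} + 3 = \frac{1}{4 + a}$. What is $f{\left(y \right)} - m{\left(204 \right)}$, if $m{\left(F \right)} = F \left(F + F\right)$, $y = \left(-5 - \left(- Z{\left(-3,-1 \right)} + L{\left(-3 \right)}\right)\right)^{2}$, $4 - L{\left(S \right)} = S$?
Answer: $-83339$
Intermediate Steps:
$Z{\left(a,G \right)} = -3 + \frac{1}{4 + a}$
$L{\left(S \right)} = 4 - S$
$y = 196$ ($y = \left(-5 - \left(4 + 3 - \frac{-11 - -9}{4 - 3}\right)\right)^{2} = \left(-5 + \left(\frac{-11 + 9}{1} - \left(4 + 3\right)\right)\right)^{2} = \left(-5 + \left(1 \left(-2\right) - 7\right)\right)^{2} = \left(-5 - 9\right)^{2} = \left(-14\right)^{2} = 196$)
$m{\left(F \right)} = 2 F^{2}$ ($m{\left(F \right)} = F 2 F = 2 F^{2}$)
$f{\left(y \right)} - m{\left(204 \right)} = \left(89 - 196\right) - 2 \cdot 204^{2} = \left(89 - 196\right) - 2 \cdot 41616 = -107 - 83232 = -83339$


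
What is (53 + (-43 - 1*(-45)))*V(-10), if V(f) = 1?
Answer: 55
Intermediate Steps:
(53 + (-43 - 1*(-45)))*V(-10) = (53 + (-43 - 1*(-45)))*1 = (53 + (-43 + 45))*1 = (53 + 2)*1 = 55*1 = 55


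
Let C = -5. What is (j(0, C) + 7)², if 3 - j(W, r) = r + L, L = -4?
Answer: 361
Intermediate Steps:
j(W, r) = 7 - r (j(W, r) = 3 - (r - 4) = 3 - (-4 + r) = 3 + (4 - r) = 7 - r)
(j(0, C) + 7)² = ((7 - 1*(-5)) + 7)² = ((7 + 5) + 7)² = (12 + 7)² = 19² = 361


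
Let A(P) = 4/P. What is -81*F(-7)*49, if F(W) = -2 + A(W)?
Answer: 10206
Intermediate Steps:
F(W) = -2 + 4/W
-81*F(-7)*49 = -81*(-2 + 4/(-7))*49 = -81*(-2 + 4*(-⅐))*49 = -81*(-2 - 4/7)*49 = -81*(-18/7)*49 = (1458/7)*49 = 10206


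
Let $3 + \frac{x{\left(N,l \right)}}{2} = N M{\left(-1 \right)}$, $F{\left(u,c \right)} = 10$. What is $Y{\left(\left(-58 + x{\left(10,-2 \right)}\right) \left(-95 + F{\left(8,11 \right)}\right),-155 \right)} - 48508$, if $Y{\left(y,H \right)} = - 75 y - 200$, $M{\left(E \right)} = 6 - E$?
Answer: $435792$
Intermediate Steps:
$x{\left(N,l \right)} = -6 + 14 N$ ($x{\left(N,l \right)} = -6 + 2 N \left(6 - -1\right) = -6 + 2 N \left(6 + 1\right) = -6 + 2 N 7 = -6 + 2 \cdot 7 N = -6 + 14 N$)
$Y{\left(y,H \right)} = -200 - 75 y$
$Y{\left(\left(-58 + x{\left(10,-2 \right)}\right) \left(-95 + F{\left(8,11 \right)}\right),-155 \right)} - 48508 = \left(-200 - 75 \left(-58 + \left(-6 + 14 \cdot 10\right)\right) \left(-95 + 10\right)\right) - 48508 = \left(-200 - 75 \left(-58 + \left(-6 + 140\right)\right) \left(-85\right)\right) - 48508 = \left(-200 - 75 \left(-58 + 134\right) \left(-85\right)\right) - 48508 = \left(-200 - 75 \cdot 76 \left(-85\right)\right) - 48508 = \left(-200 - -484500\right) - 48508 = \left(-200 + 484500\right) - 48508 = 484300 - 48508 = 435792$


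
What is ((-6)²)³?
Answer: 46656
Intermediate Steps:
((-6)²)³ = 36³ = 46656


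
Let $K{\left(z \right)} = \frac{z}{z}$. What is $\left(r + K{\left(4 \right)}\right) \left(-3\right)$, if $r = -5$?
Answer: $12$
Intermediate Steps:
$K{\left(z \right)} = 1$
$\left(r + K{\left(4 \right)}\right) \left(-3\right) = \left(-5 + 1\right) \left(-3\right) = \left(-4\right) \left(-3\right) = 12$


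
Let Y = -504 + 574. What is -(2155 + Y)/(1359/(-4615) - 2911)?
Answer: 10268375/13435624 ≈ 0.76427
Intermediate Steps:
Y = 70
-(2155 + Y)/(1359/(-4615) - 2911) = -(2155 + 70)/(1359/(-4615) - 2911) = -2225/(1359*(-1/4615) - 2911) = -2225/(-1359/4615 - 2911) = -2225/(-13435624/4615) = -2225*(-4615)/13435624 = -1*(-10268375/13435624) = 10268375/13435624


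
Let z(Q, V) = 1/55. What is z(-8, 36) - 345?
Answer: -18974/55 ≈ -344.98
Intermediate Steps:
z(Q, V) = 1/55
z(-8, 36) - 345 = 1/55 - 345 = -18974/55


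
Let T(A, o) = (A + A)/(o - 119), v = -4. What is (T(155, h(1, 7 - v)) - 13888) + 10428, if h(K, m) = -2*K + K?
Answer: -41551/12 ≈ -3462.6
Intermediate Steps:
h(K, m) = -K
T(A, o) = 2*A/(-119 + o) (T(A, o) = (2*A)/(-119 + o) = 2*A/(-119 + o))
(T(155, h(1, 7 - v)) - 13888) + 10428 = (2*155/(-119 - 1*1) - 13888) + 10428 = (2*155/(-119 - 1) - 13888) + 10428 = (2*155/(-120) - 13888) + 10428 = (2*155*(-1/120) - 13888) + 10428 = (-31/12 - 13888) + 10428 = -166687/12 + 10428 = -41551/12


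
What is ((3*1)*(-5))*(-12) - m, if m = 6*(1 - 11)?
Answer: 240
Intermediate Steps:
m = -60 (m = 6*(-10) = -60)
((3*1)*(-5))*(-12) - m = ((3*1)*(-5))*(-12) - 1*(-60) = (3*(-5))*(-12) + 60 = -15*(-12) + 60 = 180 + 60 = 240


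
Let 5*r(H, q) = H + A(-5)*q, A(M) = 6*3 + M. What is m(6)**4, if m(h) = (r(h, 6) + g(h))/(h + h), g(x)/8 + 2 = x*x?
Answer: 16983563041/50625 ≈ 3.3548e+5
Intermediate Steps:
A(M) = 18 + M
g(x) = -16 + 8*x**2 (g(x) = -16 + 8*(x*x) = -16 + 8*x**2)
r(H, q) = H/5 + 13*q/5 (r(H, q) = (H + (18 - 5)*q)/5 = (H + 13*q)/5 = H/5 + 13*q/5)
m(h) = (-2/5 + 8*h**2 + h/5)/(2*h) (m(h) = ((h/5 + (13/5)*6) + (-16 + 8*h**2))/(h + h) = ((h/5 + 78/5) + (-16 + 8*h**2))/((2*h)) = ((78/5 + h/5) + (-16 + 8*h**2))*(1/(2*h)) = (-2/5 + 8*h**2 + h/5)*(1/(2*h)) = (-2/5 + 8*h**2 + h/5)/(2*h))
m(6)**4 = ((1/10)*(-2 + 6 + 40*6**2)/6)**4 = ((1/10)*(1/6)*(-2 + 6 + 40*36))**4 = ((1/10)*(1/6)*(-2 + 6 + 1440))**4 = ((1/10)*(1/6)*1444)**4 = (361/15)**4 = 16983563041/50625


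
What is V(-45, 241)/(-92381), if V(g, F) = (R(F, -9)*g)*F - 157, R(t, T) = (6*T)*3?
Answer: -1756733/92381 ≈ -19.016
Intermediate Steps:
R(t, T) = 18*T
V(g, F) = -157 - 162*F*g (V(g, F) = ((18*(-9))*g)*F - 157 = (-162*g)*F - 157 = -162*F*g - 157 = -157 - 162*F*g)
V(-45, 241)/(-92381) = (-157 - 162*241*(-45))/(-92381) = (-157 + 1756890)*(-1/92381) = 1756733*(-1/92381) = -1756733/92381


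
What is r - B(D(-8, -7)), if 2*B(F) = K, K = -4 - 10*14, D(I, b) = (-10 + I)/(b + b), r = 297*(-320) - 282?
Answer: -95250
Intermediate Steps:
r = -95322 (r = -95040 - 282 = -95322)
D(I, b) = (-10 + I)/(2*b) (D(I, b) = (-10 + I)/((2*b)) = (-10 + I)*(1/(2*b)) = (-10 + I)/(2*b))
K = -144 (K = -4 - 140 = -144)
B(F) = -72 (B(F) = (½)*(-144) = -72)
r - B(D(-8, -7)) = -95322 - 1*(-72) = -95322 + 72 = -95250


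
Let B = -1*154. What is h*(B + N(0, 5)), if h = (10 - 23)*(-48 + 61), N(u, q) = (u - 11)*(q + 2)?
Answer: 39039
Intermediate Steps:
N(u, q) = (-11 + u)*(2 + q)
h = -169 (h = -13*13 = -169)
B = -154
h*(B + N(0, 5)) = -169*(-154 + (-22 - 11*5 + 2*0 + 5*0)) = -169*(-154 + (-22 - 55 + 0 + 0)) = -169*(-154 - 77) = -169*(-231) = 39039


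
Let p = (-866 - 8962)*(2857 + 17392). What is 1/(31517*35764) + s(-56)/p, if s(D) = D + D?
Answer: 4515803351/8011275275137212 ≈ 5.6368e-7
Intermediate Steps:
s(D) = 2*D
p = -199007172 (p = -9828*20249 = -199007172)
1/(31517*35764) + s(-56)/p = 1/(31517*35764) + (2*(-56))/(-199007172) = (1/31517)*(1/35764) - 112*(-1/199007172) = 1/1127173988 + 4/7107399 = 4515803351/8011275275137212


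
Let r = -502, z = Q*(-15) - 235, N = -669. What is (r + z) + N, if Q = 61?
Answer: -2321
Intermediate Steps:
z = -1150 (z = 61*(-15) - 235 = -915 - 235 = -1150)
(r + z) + N = (-502 - 1150) - 669 = -1652 - 669 = -2321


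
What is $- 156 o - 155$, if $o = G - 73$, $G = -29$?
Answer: $15757$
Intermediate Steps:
$o = -102$ ($o = -29 - 73 = -102$)
$- 156 o - 155 = \left(-156\right) \left(-102\right) - 155 = 15912 - 155 = 15757$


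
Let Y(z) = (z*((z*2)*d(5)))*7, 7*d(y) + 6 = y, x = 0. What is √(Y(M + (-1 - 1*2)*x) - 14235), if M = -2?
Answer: I*√14243 ≈ 119.34*I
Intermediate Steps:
d(y) = -6/7 + y/7
Y(z) = -2*z² (Y(z) = (z*((z*2)*(-6/7 + (⅐)*5)))*7 = (z*((2*z)*(-6/7 + 5/7)))*7 = (z*((2*z)*(-⅐)))*7 = (z*(-2*z/7))*7 = -2*z²/7*7 = -2*z²)
√(Y(M + (-1 - 1*2)*x) - 14235) = √(-2*(-2 + (-1 - 1*2)*0)² - 14235) = √(-2*(-2 + (-1 - 2)*0)² - 14235) = √(-2*(-2 - 3*0)² - 14235) = √(-2*(-2 + 0)² - 14235) = √(-2*(-2)² - 14235) = √(-2*4 - 14235) = √(-8 - 14235) = √(-14243) = I*√14243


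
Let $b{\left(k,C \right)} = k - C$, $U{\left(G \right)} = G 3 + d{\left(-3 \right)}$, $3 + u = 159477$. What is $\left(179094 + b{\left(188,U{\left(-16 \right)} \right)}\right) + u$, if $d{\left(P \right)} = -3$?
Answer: $338807$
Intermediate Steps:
$u = 159474$ ($u = -3 + 159477 = 159474$)
$U{\left(G \right)} = -3 + 3 G$ ($U{\left(G \right)} = G 3 - 3 = 3 G - 3 = -3 + 3 G$)
$\left(179094 + b{\left(188,U{\left(-16 \right)} \right)}\right) + u = \left(179094 + \left(188 - \left(-3 + 3 \left(-16\right)\right)\right)\right) + 159474 = \left(179094 + \left(188 - \left(-3 - 48\right)\right)\right) + 159474 = \left(179094 + \left(188 - -51\right)\right) + 159474 = \left(179094 + \left(188 + 51\right)\right) + 159474 = \left(179094 + 239\right) + 159474 = 179333 + 159474 = 338807$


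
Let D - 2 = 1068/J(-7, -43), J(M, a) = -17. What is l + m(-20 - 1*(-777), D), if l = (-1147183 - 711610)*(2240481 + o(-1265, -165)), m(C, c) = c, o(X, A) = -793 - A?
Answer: -70778192317327/17 ≈ -4.1634e+12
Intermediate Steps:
D = -1034/17 (D = 2 + 1068/(-17) = 2 + 1068*(-1/17) = 2 - 1068/17 = -1034/17 ≈ -60.824)
l = -4163423077429 (l = (-1147183 - 711610)*(2240481 + (-793 - 1*(-165))) = -1858793*(2240481 + (-793 + 165)) = -1858793*(2240481 - 628) = -1858793*2239853 = -4163423077429)
l + m(-20 - 1*(-777), D) = -4163423077429 - 1034/17 = -70778192317327/17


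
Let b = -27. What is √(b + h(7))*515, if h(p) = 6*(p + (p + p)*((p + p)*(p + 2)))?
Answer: 515*√10599 ≈ 53020.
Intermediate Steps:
h(p) = 6*p + 24*p²*(2 + p) (h(p) = 6*(p + (2*p)*((2*p)*(2 + p))) = 6*(p + (2*p)*(2*p*(2 + p))) = 6*(p + 4*p²*(2 + p)) = 6*p + 24*p²*(2 + p))
√(b + h(7))*515 = √(-27 + 6*7*(1 + 4*7² + 8*7))*515 = √(-27 + 6*7*(1 + 4*49 + 56))*515 = √(-27 + 6*7*(1 + 196 + 56))*515 = √(-27 + 6*7*253)*515 = √(-27 + 10626)*515 = √10599*515 = 515*√10599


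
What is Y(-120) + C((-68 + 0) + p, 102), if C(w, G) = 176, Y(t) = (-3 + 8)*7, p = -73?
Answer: 211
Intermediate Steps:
Y(t) = 35 (Y(t) = 5*7 = 35)
Y(-120) + C((-68 + 0) + p, 102) = 35 + 176 = 211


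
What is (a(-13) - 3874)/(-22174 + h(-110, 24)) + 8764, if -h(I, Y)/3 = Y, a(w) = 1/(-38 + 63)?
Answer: 4874195449/556150 ≈ 8764.2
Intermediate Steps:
a(w) = 1/25
h(I, Y) = -3*Y
(a(-13) - 3874)/(-22174 + h(-110, 24)) + 8764 = (1/25 - 3874)/(-22174 - 3*24) + 8764 = -96849/(25*(-22174 - 72)) + 8764 = -96849/25/(-22246) + 8764 = -96849/25*(-1/22246) + 8764 = 96849/556150 + 8764 = 4874195449/556150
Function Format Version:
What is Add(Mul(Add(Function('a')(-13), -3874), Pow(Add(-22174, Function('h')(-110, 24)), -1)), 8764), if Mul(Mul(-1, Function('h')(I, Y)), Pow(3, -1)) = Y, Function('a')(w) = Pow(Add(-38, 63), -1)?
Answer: Rational(4874195449, 556150) ≈ 8764.2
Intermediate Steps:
Function('a')(w) = Rational(1, 25) (Function('a')(w) = Pow(25, -1) = Rational(1, 25))
Function('h')(I, Y) = Mul(-3, Y)
Add(Mul(Add(Function('a')(-13), -3874), Pow(Add(-22174, Function('h')(-110, 24)), -1)), 8764) = Add(Mul(Add(Rational(1, 25), -3874), Pow(Add(-22174, Mul(-3, 24)), -1)), 8764) = Add(Mul(Rational(-96849, 25), Pow(Add(-22174, -72), -1)), 8764) = Add(Mul(Rational(-96849, 25), Pow(-22246, -1)), 8764) = Add(Mul(Rational(-96849, 25), Rational(-1, 22246)), 8764) = Add(Rational(96849, 556150), 8764) = Rational(4874195449, 556150)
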